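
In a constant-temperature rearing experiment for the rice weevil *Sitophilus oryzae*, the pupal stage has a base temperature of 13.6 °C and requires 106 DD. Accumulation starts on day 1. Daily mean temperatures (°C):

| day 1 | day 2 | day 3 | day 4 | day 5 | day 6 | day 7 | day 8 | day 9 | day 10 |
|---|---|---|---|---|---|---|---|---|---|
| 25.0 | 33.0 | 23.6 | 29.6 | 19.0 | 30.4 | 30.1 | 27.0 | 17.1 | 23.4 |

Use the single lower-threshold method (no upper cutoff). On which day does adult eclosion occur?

Daily DD above 13.6 °C: 11.4, 19.4, 10.0, 16.0, 5.4, 16.8, 16.5, 13.4, 3.5, 9.8.
Cumulative: 11.4, 30.8, 40.8, 56.8, 62.2, 79.0, 95.5, 108.9, 112.4, 122.2.
The total first reaches 106 DD on day 8.

day 8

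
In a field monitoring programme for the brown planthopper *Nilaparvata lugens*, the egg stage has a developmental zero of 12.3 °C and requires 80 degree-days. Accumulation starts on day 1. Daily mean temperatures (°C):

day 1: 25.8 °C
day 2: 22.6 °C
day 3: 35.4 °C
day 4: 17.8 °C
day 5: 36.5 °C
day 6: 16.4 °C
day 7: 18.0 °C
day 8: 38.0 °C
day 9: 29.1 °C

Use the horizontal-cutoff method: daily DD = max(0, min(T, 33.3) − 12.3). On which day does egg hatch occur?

day 7

Daily DD above 12.3 °C (capped at 21.0): 13.5, 10.3, 21.0, 5.5, 21.0, 4.1, 5.7, 21.0, 16.8.
Cumulative: 13.5, 23.8, 44.8, 50.3, 71.3, 75.4, 81.1, 102.1, 118.9.
The total first reaches 80 DD on day 7.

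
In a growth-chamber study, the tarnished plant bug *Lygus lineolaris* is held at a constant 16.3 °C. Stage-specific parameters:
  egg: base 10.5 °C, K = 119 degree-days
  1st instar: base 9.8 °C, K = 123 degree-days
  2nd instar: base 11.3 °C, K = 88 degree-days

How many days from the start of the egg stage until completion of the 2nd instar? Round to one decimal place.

egg: 119 / (16.3 − 10.5) = 119 / 5.8 = 20.517 d.
1st instar: 123 / (16.3 − 9.8) = 123 / 6.5 = 18.923 d.
2nd instar: 88 / (16.3 − 11.3) = 88 / 5.0 = 17.600 d.
Sum = 57.040 ≈ 57.0 days.

57.0 days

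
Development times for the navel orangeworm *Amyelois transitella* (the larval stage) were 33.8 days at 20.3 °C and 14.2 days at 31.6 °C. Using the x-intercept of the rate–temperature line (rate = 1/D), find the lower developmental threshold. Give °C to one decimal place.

12.1 °C

Under the model K = D·(T − T_b), so D₁·(T₁ − T_b) = D₂·(T₂ − T_b).
33.8·(20.3 − T_b) = 14.2·(31.6 − T_b)
T_b = (33.8·20.3 − 14.2·31.6) / (33.8 − 14.2) = 237.42 / 19.6 = 12.113 °C ≈ 12.1 °C.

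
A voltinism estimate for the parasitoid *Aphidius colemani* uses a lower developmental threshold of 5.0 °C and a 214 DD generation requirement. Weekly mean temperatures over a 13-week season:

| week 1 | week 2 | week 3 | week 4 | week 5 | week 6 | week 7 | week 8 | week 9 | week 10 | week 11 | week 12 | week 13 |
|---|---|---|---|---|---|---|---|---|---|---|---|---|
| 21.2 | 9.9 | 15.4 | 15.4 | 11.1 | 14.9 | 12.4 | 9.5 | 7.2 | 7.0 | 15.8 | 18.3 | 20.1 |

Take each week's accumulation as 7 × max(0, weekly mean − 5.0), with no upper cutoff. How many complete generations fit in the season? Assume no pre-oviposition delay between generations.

3 generations

Weekly DD (7 × max(0, T̄ − 5.0)): 113.4, 34.3, 72.8, 72.8, 42.7, 69.3, 51.8, 31.5, 15.4, 14.0, 75.6, 93.1, 105.7.
Season total = 792.4 DD.
Complete generations = ⌊792.4 / 214⌋ = 3.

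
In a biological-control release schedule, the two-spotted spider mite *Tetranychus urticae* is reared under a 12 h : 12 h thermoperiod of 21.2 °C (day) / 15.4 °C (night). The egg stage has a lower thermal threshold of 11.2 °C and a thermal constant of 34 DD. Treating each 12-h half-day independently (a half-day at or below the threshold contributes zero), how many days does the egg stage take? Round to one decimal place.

Day half: max(0, 21.2 − 11.2) × 0.5 = 10.0 × 0.5 = 5.00 DD.
Night half: max(0, 15.4 − 11.2) × 0.5 = 4.2 × 0.5 = 2.10 DD.
Per 24 h: 7.10 DD/day.
Duration = 34 / 7.10 = 4.789 ≈ 4.8 days.

4.8 days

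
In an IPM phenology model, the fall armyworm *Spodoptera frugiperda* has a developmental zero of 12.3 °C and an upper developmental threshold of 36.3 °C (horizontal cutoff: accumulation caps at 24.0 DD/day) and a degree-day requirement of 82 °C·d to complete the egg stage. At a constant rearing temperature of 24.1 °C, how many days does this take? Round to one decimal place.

Daily accumulation = 24.1 − 12.3 = 11.8 DD/day.
Duration = 82 / 11.8 = 6.949 ≈ 6.9 days.

6.9 days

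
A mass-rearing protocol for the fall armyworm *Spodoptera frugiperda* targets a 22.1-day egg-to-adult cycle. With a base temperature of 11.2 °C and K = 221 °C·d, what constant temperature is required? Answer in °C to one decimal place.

Required daily accumulation = 221 / 22.1 = 10.000 DD/day.
T = T_base + 10.000 = 11.2 + 10.000 = 21.200 ≈ 21.2 °C.

21.2 °C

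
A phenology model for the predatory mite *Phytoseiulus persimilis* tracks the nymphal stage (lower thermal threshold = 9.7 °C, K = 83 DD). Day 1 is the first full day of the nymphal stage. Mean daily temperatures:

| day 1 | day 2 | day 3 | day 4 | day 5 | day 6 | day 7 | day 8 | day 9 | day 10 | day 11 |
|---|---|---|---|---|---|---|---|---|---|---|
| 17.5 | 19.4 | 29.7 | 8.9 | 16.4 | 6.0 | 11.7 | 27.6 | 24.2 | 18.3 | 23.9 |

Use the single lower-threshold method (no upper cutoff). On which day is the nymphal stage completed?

Daily DD above 9.7 °C: 7.8, 9.7, 20.0, 0.0, 6.7, 0.0, 2.0, 17.9, 14.5, 8.6, 14.2.
Cumulative: 7.8, 17.5, 37.5, 37.5, 44.2, 44.2, 46.2, 64.1, 78.6, 87.2, 101.4.
The total first reaches 83 DD on day 10.

day 10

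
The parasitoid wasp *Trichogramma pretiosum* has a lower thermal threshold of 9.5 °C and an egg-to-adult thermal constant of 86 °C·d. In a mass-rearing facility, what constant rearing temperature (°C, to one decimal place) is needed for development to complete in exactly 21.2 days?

Required daily accumulation = 86 / 21.2 = 4.057 DD/day.
T = T_base + 4.057 = 9.5 + 4.057 = 13.557 ≈ 13.6 °C.

13.6 °C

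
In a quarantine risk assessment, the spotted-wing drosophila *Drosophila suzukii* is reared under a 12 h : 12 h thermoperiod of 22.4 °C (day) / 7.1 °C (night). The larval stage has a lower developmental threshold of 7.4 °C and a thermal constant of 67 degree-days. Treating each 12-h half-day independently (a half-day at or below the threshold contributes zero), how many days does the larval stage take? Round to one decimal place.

Day half: max(0, 22.4 − 7.4) × 0.5 = 15.0 × 0.5 = 7.50 DD.
Night half: max(0, 7.1 − 7.4) × 0.5 = 0.0 × 0.5 = 0.00 DD.
Per 24 h: 7.50 DD/day.
Duration = 67 / 7.50 = 8.933 ≈ 8.9 days.

8.9 days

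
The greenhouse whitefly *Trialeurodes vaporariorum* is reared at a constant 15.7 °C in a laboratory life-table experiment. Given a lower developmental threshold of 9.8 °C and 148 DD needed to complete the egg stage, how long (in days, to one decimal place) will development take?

Daily accumulation = 15.7 − 9.8 = 5.9 DD/day.
Duration = 148 / 5.9 = 25.085 ≈ 25.1 days.

25.1 days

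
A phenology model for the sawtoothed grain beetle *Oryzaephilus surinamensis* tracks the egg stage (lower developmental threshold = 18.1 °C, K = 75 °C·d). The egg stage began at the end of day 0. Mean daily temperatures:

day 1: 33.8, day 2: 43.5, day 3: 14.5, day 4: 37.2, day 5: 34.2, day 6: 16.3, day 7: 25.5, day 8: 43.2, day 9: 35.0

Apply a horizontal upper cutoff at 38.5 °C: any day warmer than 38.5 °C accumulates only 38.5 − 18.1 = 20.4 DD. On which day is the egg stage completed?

Daily DD above 18.1 °C (capped at 20.4): 15.7, 20.4, 0.0, 19.1, 16.1, 0.0, 7.4, 20.4, 16.9.
Cumulative: 15.7, 36.1, 36.1, 55.2, 71.3, 71.3, 78.7, 99.1, 116.0.
The total first reaches 75 DD on day 7.

day 7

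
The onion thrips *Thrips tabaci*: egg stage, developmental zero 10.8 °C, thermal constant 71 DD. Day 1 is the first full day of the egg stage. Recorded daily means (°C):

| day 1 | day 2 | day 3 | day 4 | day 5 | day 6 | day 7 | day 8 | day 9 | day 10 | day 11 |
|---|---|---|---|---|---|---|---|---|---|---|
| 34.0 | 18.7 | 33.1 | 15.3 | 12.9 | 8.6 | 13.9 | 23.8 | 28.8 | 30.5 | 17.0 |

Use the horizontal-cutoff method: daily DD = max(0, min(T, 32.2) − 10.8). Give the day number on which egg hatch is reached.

day 8

Daily DD above 10.8 °C (capped at 21.4): 21.4, 7.9, 21.4, 4.5, 2.1, 0.0, 3.1, 13.0, 18.0, 19.7, 6.2.
Cumulative: 21.4, 29.3, 50.7, 55.2, 57.3, 57.3, 60.4, 73.4, 91.4, 111.1, 117.3.
The total first reaches 71 DD on day 8.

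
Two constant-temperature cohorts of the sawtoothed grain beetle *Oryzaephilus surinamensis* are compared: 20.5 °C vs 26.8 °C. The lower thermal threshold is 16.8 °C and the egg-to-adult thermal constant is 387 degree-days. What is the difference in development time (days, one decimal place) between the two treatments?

At 20.5 °C: 387 / (20.5 − 16.8) = 387 / 3.7 = 104.595 d.
At 26.8 °C: 387 / (26.8 − 16.8) = 387 / 10.0 = 38.700 d.
Difference = |104.595 − 38.700| = 65.895 ≈ 65.9 days.

65.9 days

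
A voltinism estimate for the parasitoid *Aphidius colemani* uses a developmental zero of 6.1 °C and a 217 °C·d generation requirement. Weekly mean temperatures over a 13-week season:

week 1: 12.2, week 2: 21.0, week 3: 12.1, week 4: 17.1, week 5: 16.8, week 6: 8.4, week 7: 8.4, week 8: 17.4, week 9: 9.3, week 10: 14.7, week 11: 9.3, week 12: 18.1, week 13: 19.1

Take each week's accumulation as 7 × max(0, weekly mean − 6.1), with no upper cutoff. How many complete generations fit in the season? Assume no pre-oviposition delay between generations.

3 generations

Weekly DD (7 × max(0, T̄ − 6.1)): 42.7, 104.3, 42.0, 77.0, 74.9, 16.1, 16.1, 79.1, 22.4, 60.2, 22.4, 84.0, 91.0.
Season total = 732.2 DD.
Complete generations = ⌊732.2 / 217⌋ = 3.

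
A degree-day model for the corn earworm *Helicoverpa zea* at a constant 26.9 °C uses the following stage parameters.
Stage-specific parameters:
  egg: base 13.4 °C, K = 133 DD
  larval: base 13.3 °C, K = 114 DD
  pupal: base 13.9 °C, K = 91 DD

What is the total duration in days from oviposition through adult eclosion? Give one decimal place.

25.2 days

egg: 133 / (26.9 − 13.4) = 133 / 13.5 = 9.852 d.
larval: 114 / (26.9 − 13.3) = 114 / 13.6 = 8.382 d.
pupal: 91 / (26.9 − 13.9) = 91 / 13.0 = 7.000 d.
Sum = 25.234 ≈ 25.2 days.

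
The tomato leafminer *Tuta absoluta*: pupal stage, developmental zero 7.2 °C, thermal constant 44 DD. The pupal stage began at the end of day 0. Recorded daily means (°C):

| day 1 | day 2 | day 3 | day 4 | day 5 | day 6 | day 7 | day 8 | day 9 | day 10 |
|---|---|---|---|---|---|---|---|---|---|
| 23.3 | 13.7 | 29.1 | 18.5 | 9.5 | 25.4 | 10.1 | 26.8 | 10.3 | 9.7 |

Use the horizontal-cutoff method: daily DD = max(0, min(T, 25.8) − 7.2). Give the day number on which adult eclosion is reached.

day 4

Daily DD above 7.2 °C (capped at 18.6): 16.1, 6.5, 18.6, 11.3, 2.3, 18.2, 2.9, 18.6, 3.1, 2.5.
Cumulative: 16.1, 22.6, 41.2, 52.5, 54.8, 73.0, 75.9, 94.5, 97.6, 100.1.
The total first reaches 44 DD on day 4.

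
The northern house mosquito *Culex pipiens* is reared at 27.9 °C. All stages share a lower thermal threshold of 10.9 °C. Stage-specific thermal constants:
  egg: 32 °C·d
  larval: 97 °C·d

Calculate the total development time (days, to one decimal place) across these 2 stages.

Daily accumulation at 27.9 °C = 27.9 − 10.9 = 17.0 DD/day.
Total K = 32 + 97 = 129 DD.
Total duration = 129 / 17.0 = 7.588 ≈ 7.6 days.

7.6 days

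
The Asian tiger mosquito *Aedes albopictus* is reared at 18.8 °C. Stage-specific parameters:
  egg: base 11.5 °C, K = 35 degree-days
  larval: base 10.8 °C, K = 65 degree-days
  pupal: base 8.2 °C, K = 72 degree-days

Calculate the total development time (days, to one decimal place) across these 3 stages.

19.7 days

egg: 35 / (18.8 − 11.5) = 35 / 7.3 = 4.795 d.
larval: 65 / (18.8 − 10.8) = 65 / 8.0 = 8.125 d.
pupal: 72 / (18.8 − 8.2) = 72 / 10.6 = 6.792 d.
Sum = 19.712 ≈ 19.7 days.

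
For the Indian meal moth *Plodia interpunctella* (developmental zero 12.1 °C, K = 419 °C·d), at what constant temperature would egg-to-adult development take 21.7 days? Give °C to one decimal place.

31.4 °C

Required daily accumulation = 419 / 21.7 = 19.309 DD/day.
T = T_base + 19.309 = 12.1 + 19.309 = 31.409 ≈ 31.4 °C.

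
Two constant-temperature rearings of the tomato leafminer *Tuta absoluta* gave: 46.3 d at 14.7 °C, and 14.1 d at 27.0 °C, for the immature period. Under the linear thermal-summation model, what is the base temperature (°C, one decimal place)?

Under the model K = D·(T − T_b), so D₁·(T₁ − T_b) = D₂·(T₂ − T_b).
46.3·(14.7 − T_b) = 14.1·(27.0 − T_b)
T_b = (46.3·14.7 − 14.1·27.0) / (46.3 − 14.1) = 299.91 / 32.2 = 9.314 °C ≈ 9.3 °C.

9.3 °C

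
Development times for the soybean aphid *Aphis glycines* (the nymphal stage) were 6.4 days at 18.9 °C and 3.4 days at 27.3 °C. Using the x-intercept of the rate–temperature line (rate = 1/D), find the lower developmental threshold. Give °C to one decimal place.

Under the model K = D·(T − T_b), so D₁·(T₁ − T_b) = D₂·(T₂ − T_b).
6.4·(18.9 − T_b) = 3.4·(27.3 − T_b)
T_b = (6.4·18.9 − 3.4·27.3) / (6.4 − 3.4) = 28.14 / 3.0 = 9.380 °C ≈ 9.4 °C.

9.4 °C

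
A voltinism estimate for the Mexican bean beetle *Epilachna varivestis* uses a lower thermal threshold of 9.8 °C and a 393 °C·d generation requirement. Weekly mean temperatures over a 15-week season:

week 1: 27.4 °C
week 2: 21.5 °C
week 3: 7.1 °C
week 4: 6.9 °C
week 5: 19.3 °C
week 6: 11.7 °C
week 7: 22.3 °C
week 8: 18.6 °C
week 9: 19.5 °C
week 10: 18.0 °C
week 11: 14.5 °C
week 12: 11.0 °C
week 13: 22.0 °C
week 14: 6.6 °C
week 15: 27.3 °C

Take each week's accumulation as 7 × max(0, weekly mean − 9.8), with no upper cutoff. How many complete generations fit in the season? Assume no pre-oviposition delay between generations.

2 generations

Weekly DD (7 × max(0, T̄ − 9.8)): 123.2, 81.9, 0.0, 0.0, 66.5, 13.3, 87.5, 61.6, 67.9, 57.4, 32.9, 8.4, 85.4, 0.0, 122.5.
Season total = 808.5 DD.
Complete generations = ⌊808.5 / 393⌋ = 2.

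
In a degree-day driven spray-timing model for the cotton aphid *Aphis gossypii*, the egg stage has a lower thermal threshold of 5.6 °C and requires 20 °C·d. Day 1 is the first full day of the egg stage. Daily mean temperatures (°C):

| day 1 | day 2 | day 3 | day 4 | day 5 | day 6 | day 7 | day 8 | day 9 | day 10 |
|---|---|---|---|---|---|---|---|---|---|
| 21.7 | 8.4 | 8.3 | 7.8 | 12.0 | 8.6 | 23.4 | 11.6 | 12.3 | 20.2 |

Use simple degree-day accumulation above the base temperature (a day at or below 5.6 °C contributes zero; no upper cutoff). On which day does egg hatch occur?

Daily DD above 5.6 °C: 16.1, 2.8, 2.7, 2.2, 6.4, 3.0, 17.8, 6.0, 6.7, 14.6.
Cumulative: 16.1, 18.9, 21.6, 23.8, 30.2, 33.2, 51.0, 57.0, 63.7, 78.3.
The total first reaches 20 DD on day 3.

day 3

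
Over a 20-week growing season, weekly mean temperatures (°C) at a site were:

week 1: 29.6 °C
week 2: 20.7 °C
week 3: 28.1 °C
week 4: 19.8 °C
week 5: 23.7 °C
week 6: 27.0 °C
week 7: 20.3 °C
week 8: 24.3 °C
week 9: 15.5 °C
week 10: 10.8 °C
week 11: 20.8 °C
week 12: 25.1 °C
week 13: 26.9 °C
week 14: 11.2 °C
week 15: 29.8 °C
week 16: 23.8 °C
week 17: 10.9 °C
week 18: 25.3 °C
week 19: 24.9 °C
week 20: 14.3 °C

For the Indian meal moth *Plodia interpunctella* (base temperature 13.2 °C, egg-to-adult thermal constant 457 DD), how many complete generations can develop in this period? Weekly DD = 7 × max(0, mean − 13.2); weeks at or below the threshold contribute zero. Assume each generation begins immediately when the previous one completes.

2 generations

Weekly DD (7 × max(0, T̄ − 13.2)): 114.8, 52.5, 104.3, 46.2, 73.5, 96.6, 49.7, 77.7, 16.1, 0.0, 53.2, 83.3, 95.9, 0.0, 116.2, 74.2, 0.0, 84.7, 81.9, 7.7.
Season total = 1228.5 DD.
Complete generations = ⌊1228.5 / 457⌋ = 2.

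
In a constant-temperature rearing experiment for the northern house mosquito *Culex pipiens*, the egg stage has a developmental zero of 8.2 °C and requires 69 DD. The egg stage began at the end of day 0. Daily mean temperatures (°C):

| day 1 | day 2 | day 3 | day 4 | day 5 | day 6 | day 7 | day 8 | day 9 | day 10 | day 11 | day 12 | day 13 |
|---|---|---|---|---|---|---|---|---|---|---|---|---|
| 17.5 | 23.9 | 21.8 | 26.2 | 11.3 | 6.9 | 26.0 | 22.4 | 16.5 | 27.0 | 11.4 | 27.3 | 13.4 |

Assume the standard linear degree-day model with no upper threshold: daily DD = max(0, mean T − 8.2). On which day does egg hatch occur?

day 7

Daily DD above 8.2 °C: 9.3, 15.7, 13.6, 18.0, 3.1, 0.0, 17.8, 14.2, 8.3, 18.8, 3.2, 19.1, 5.2.
Cumulative: 9.3, 25.0, 38.6, 56.6, 59.7, 59.7, 77.5, 91.7, 100.0, 118.8, 122.0, 141.1, 146.3.
The total first reaches 69 DD on day 7.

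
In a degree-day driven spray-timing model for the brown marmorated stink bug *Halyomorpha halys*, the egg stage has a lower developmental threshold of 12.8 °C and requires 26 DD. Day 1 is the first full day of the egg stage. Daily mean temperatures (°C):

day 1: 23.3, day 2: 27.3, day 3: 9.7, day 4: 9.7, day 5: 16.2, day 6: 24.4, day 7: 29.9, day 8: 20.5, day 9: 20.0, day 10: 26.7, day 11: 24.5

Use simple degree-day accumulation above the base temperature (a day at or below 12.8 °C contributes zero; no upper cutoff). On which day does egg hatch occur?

Daily DD above 12.8 °C: 10.5, 14.5, 0.0, 0.0, 3.4, 11.6, 17.1, 7.7, 7.2, 13.9, 11.7.
Cumulative: 10.5, 25.0, 25.0, 25.0, 28.4, 40.0, 57.1, 64.8, 72.0, 85.9, 97.6.
The total first reaches 26 DD on day 5.

day 5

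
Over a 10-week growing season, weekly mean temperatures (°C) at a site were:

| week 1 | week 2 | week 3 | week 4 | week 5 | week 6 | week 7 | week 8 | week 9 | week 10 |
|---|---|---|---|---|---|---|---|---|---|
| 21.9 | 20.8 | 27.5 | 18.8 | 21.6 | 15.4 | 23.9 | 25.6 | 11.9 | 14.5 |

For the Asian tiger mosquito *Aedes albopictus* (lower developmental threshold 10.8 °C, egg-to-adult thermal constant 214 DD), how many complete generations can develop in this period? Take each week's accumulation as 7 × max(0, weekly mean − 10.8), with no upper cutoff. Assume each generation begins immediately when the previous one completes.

3 generations

Weekly DD (7 × max(0, T̄ − 10.8)): 77.7, 70.0, 116.9, 56.0, 75.6, 32.2, 91.7, 103.6, 7.7, 25.9.
Season total = 657.3 DD.
Complete generations = ⌊657.3 / 214⌋ = 3.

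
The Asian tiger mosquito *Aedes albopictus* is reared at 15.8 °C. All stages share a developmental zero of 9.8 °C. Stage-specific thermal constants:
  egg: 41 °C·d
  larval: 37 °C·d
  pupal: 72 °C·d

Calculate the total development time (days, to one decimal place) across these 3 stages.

Daily accumulation at 15.8 °C = 15.8 − 9.8 = 6.0 DD/day.
Total K = 41 + 37 + 72 = 150 DD.
Total duration = 150 / 6.0 = 25.000 ≈ 25.0 days.

25.0 days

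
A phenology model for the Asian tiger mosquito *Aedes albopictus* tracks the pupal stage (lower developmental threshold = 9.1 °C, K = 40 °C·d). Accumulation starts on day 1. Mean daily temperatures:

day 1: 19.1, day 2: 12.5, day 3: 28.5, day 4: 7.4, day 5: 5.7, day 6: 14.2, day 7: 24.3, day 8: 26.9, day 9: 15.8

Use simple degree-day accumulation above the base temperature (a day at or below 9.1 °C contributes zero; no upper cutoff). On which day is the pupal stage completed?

day 7

Daily DD above 9.1 °C: 10.0, 3.4, 19.4, 0.0, 0.0, 5.1, 15.2, 17.8, 6.7.
Cumulative: 10.0, 13.4, 32.8, 32.8, 32.8, 37.9, 53.1, 70.9, 77.6.
The total first reaches 40 DD on day 7.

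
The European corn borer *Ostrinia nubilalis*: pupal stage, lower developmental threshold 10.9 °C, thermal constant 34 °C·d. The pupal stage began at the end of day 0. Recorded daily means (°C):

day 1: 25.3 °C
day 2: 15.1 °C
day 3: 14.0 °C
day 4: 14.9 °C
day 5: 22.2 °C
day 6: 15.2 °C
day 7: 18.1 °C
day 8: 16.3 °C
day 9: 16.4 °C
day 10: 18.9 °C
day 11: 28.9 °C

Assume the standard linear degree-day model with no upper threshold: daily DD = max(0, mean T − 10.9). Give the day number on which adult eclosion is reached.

day 5

Daily DD above 10.9 °C: 14.4, 4.2, 3.1, 4.0, 11.3, 4.3, 7.2, 5.4, 5.5, 8.0, 18.0.
Cumulative: 14.4, 18.6, 21.7, 25.7, 37.0, 41.3, 48.5, 53.9, 59.4, 67.4, 85.4.
The total first reaches 34 DD on day 5.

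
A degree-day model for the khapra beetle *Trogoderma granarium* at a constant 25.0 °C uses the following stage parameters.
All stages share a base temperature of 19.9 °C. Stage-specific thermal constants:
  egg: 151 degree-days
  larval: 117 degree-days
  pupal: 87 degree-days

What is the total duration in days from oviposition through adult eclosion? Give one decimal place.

Daily accumulation at 25.0 °C = 25.0 − 19.9 = 5.1 DD/day.
Total K = 151 + 117 + 87 = 355 DD.
Total duration = 355 / 5.1 = 69.608 ≈ 69.6 days.

69.6 days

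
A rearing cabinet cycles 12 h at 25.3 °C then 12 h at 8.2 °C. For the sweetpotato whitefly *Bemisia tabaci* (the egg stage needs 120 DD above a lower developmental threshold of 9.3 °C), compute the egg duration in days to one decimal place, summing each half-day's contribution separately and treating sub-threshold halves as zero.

15.0 days

Day half: max(0, 25.3 − 9.3) × 0.5 = 16.0 × 0.5 = 8.00 DD.
Night half: max(0, 8.2 − 9.3) × 0.5 = 0.0 × 0.5 = 0.00 DD.
Per 24 h: 8.00 DD/day.
Duration = 120 / 8.00 = 15.000 ≈ 15.0 days.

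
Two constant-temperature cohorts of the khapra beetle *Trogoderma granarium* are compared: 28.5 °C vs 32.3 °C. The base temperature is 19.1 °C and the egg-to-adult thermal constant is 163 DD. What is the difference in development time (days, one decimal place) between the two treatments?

At 28.5 °C: 163 / (28.5 − 19.1) = 163 / 9.4 = 17.340 d.
At 32.3 °C: 163 / (32.3 − 19.1) = 163 / 13.2 = 12.348 d.
Difference = |17.340 − 12.348| = 4.992 ≈ 5.0 days.

5.0 days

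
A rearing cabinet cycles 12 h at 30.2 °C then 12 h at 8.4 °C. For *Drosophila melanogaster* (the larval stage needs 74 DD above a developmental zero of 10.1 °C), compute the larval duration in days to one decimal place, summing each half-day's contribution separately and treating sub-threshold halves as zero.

7.4 days

Day half: max(0, 30.2 − 10.1) × 0.5 = 20.1 × 0.5 = 10.05 DD.
Night half: max(0, 8.4 − 10.1) × 0.5 = 0.0 × 0.5 = 0.00 DD.
Per 24 h: 10.05 DD/day.
Duration = 74 / 10.05 = 7.363 ≈ 7.4 days.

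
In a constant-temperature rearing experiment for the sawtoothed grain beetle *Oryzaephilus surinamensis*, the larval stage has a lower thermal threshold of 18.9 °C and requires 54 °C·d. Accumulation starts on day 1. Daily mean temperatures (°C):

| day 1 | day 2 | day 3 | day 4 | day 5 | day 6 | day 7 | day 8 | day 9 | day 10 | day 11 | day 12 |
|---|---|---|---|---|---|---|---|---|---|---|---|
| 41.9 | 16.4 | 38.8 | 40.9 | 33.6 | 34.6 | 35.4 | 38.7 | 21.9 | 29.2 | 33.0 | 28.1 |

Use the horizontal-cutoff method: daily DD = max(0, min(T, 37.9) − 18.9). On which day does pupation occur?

Daily DD above 18.9 °C (capped at 19.0): 19.0, 0.0, 19.0, 19.0, 14.7, 15.7, 16.5, 19.0, 3.0, 10.3, 14.1, 9.2.
Cumulative: 19.0, 19.0, 38.0, 57.0, 71.7, 87.4, 103.9, 122.9, 125.9, 136.2, 150.3, 159.5.
The total first reaches 54 DD on day 4.

day 4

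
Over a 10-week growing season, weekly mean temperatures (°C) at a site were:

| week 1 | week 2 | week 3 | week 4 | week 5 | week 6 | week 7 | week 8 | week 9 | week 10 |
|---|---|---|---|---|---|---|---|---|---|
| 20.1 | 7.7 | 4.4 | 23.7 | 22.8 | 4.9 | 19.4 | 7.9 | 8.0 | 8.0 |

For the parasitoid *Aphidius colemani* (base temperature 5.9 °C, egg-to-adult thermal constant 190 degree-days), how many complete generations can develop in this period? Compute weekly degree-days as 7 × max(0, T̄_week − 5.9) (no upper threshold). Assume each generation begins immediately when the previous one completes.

2 generations

Weekly DD (7 × max(0, T̄ − 5.9)): 99.4, 12.6, 0.0, 124.6, 118.3, 0.0, 94.5, 14.0, 14.7, 14.7.
Season total = 492.8 DD.
Complete generations = ⌊492.8 / 190⌋ = 2.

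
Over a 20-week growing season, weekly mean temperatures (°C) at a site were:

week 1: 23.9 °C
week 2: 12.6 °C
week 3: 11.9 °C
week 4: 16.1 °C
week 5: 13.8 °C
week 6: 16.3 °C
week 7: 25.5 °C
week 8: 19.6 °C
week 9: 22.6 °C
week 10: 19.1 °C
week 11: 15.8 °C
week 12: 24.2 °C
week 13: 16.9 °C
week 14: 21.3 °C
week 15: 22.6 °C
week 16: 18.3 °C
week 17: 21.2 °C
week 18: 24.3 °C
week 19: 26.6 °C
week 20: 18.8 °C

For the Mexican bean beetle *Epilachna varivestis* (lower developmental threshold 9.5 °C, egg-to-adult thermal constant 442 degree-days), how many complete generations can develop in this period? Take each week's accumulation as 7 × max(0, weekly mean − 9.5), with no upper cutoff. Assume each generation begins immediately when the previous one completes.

Weekly DD (7 × max(0, T̄ − 9.5)): 100.8, 21.7, 16.8, 46.2, 30.1, 47.6, 112.0, 70.7, 91.7, 67.2, 44.1, 102.9, 51.8, 82.6, 91.7, 61.6, 81.9, 103.6, 119.7, 65.1.
Season total = 1409.8 DD.
Complete generations = ⌊1409.8 / 442⌋ = 3.

3 generations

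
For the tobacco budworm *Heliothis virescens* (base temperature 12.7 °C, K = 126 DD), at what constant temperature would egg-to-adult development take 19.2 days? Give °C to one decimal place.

Required daily accumulation = 126 / 19.2 = 6.562 DD/day.
T = T_base + 6.562 = 12.7 + 6.562 = 19.262 ≈ 19.3 °C.

19.3 °C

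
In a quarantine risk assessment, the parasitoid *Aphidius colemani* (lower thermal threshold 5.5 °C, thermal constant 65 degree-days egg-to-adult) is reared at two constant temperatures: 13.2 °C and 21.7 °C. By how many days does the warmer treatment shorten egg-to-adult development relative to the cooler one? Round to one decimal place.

4.4 days

At 13.2 °C: 65 / (13.2 − 5.5) = 65 / 7.7 = 8.442 d.
At 21.7 °C: 65 / (21.7 − 5.5) = 65 / 16.2 = 4.012 d.
Difference = |8.442 − 4.012| = 4.429 ≈ 4.4 days.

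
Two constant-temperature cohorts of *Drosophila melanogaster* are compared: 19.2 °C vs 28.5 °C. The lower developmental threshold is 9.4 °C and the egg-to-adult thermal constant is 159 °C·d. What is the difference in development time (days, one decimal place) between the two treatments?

At 19.2 °C: 159 / (19.2 − 9.4) = 159 / 9.8 = 16.224 d.
At 28.5 °C: 159 / (28.5 − 9.4) = 159 / 19.1 = 8.325 d.
Difference = |16.224 − 8.325| = 7.900 ≈ 7.9 days.

7.9 days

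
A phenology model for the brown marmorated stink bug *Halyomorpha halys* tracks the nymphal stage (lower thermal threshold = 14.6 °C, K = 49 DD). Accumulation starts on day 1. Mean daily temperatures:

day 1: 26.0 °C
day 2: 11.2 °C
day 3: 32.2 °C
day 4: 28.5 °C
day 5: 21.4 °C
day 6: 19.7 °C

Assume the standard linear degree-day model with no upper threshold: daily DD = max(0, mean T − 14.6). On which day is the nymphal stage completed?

Daily DD above 14.6 °C: 11.4, 0.0, 17.6, 13.9, 6.8, 5.1.
Cumulative: 11.4, 11.4, 29.0, 42.9, 49.7, 54.8.
The total first reaches 49 DD on day 5.

day 5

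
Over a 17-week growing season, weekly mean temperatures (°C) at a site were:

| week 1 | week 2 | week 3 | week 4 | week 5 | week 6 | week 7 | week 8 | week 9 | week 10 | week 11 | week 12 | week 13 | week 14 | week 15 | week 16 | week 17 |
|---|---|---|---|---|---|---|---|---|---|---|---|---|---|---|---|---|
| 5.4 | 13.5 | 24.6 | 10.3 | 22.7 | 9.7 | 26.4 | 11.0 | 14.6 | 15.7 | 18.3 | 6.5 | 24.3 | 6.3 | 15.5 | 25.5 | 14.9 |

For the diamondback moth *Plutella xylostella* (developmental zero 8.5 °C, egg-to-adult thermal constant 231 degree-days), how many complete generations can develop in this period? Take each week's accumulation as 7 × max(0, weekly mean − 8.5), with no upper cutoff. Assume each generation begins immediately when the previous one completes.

3 generations

Weekly DD (7 × max(0, T̄ − 8.5)): 0.0, 35.0, 112.7, 12.6, 99.4, 8.4, 125.3, 17.5, 42.7, 50.4, 68.6, 0.0, 110.6, 0.0, 49.0, 119.0, 44.8.
Season total = 896.0 DD.
Complete generations = ⌊896.0 / 231⌋ = 3.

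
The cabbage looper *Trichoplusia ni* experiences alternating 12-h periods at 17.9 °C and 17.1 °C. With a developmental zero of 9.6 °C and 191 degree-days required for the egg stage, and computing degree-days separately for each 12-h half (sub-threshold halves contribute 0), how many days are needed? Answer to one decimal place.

Day half: max(0, 17.9 − 9.6) × 0.5 = 8.3 × 0.5 = 4.15 DD.
Night half: max(0, 17.1 − 9.6) × 0.5 = 7.5 × 0.5 = 3.75 DD.
Per 24 h: 7.90 DD/day.
Duration = 191 / 7.90 = 24.177 ≈ 24.2 days.

24.2 days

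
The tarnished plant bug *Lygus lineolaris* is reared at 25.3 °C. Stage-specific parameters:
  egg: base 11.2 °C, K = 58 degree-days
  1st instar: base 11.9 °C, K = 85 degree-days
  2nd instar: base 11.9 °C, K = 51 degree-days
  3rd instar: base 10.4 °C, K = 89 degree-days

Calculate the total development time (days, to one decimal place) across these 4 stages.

20.2 days

egg: 58 / (25.3 − 11.2) = 58 / 14.1 = 4.113 d.
1st instar: 85 / (25.3 − 11.9) = 85 / 13.4 = 6.343 d.
2nd instar: 51 / (25.3 − 11.9) = 51 / 13.4 = 3.806 d.
3rd instar: 89 / (25.3 − 10.4) = 89 / 14.9 = 5.973 d.
Sum = 20.236 ≈ 20.2 days.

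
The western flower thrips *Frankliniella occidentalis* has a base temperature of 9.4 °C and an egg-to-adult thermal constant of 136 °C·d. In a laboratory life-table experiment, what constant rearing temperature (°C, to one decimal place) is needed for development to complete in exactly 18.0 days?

Required daily accumulation = 136 / 18.0 = 7.556 DD/day.
T = T_base + 7.556 = 9.4 + 7.556 = 16.956 ≈ 17.0 °C.

17.0 °C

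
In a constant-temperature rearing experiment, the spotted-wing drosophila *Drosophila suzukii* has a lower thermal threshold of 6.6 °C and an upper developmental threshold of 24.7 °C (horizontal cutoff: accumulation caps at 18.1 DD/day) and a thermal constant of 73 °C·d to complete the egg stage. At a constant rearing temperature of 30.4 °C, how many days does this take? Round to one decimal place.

4.0 days

Temperature 30.4 °C exceeds the upper threshold, so daily accumulation caps at 24.7 − 6.6 = 18.1 DD/day.
Duration = 73 / 18.1 = 4.033 ≈ 4.0 days.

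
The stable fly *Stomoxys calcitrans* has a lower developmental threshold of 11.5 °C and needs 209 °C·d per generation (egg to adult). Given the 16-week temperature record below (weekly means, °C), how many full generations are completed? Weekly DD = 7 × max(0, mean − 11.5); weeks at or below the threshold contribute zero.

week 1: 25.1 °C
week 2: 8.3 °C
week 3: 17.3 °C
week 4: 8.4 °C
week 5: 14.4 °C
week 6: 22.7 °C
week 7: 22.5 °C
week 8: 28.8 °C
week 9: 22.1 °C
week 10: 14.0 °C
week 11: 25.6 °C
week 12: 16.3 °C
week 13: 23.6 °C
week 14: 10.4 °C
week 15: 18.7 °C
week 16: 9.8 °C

Weekly DD (7 × max(0, T̄ − 11.5)): 95.2, 0.0, 40.6, 0.0, 20.3, 78.4, 77.0, 121.1, 74.2, 17.5, 98.7, 33.6, 84.7, 0.0, 50.4, 0.0.
Season total = 791.7 DD.
Complete generations = ⌊791.7 / 209⌋ = 3.

3 generations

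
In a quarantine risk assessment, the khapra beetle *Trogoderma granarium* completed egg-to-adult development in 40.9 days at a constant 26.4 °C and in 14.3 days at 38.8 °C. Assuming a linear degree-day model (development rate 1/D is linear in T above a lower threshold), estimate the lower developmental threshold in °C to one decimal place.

Linear rate model ⇒ the product D·(T − T_b) is constant across temperatures.
40.9·(26.4 − T_b) = 14.3·(38.8 − T_b)
T_b = (40.9·26.4 − 14.3·38.8) / (40.9 − 14.3) = 524.92 / 26.6 = 19.734 °C ≈ 19.7 °C.

19.7 °C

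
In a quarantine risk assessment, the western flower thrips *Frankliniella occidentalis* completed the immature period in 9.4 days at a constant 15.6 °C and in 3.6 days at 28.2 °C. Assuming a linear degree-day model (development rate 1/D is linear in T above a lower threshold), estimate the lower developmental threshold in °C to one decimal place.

Linear rate model ⇒ the product D·(T − T_b) is constant across temperatures.
9.4·(15.6 − T_b) = 3.6·(28.2 − T_b)
T_b = (9.4·15.6 − 3.6·28.2) / (9.4 − 3.6) = 45.12 / 5.8 = 7.779 °C ≈ 7.8 °C.

7.8 °C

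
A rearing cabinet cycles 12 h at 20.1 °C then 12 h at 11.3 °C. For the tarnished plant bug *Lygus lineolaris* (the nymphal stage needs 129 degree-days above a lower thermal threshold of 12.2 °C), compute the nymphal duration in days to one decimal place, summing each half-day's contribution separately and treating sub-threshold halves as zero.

32.7 days

Day half: max(0, 20.1 − 12.2) × 0.5 = 7.9 × 0.5 = 3.95 DD.
Night half: max(0, 11.3 − 12.2) × 0.5 = 0.0 × 0.5 = 0.00 DD.
Per 24 h: 3.95 DD/day.
Duration = 129 / 3.95 = 32.658 ≈ 32.7 days.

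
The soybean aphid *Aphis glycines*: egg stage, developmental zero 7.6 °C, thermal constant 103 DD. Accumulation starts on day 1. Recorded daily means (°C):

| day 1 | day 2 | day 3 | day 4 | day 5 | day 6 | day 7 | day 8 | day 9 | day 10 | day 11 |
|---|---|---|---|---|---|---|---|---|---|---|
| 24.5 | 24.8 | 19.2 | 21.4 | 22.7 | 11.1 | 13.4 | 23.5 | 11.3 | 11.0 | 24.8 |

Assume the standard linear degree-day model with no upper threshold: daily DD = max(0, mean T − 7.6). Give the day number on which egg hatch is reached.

day 9

Daily DD above 7.6 °C: 16.9, 17.2, 11.6, 13.8, 15.1, 3.5, 5.8, 15.9, 3.7, 3.4, 17.2.
Cumulative: 16.9, 34.1, 45.7, 59.5, 74.6, 78.1, 83.9, 99.8, 103.5, 106.9, 124.1.
The total first reaches 103 DD on day 9.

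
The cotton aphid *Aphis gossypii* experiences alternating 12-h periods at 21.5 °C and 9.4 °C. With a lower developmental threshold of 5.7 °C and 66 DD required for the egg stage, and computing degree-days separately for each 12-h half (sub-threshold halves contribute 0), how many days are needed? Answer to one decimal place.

Day half: max(0, 21.5 − 5.7) × 0.5 = 15.8 × 0.5 = 7.90 DD.
Night half: max(0, 9.4 − 5.7) × 0.5 = 3.7 × 0.5 = 1.85 DD.
Per 24 h: 9.75 DD/day.
Duration = 66 / 9.75 = 6.769 ≈ 6.8 days.

6.8 days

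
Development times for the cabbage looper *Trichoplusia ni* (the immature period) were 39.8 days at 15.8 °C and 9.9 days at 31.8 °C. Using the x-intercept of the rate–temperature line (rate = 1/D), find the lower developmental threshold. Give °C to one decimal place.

Equal thermal constants: D₁(T₁ − T_b) = D₂(T₂ − T_b).
39.8·(15.8 − T_b) = 9.9·(31.8 − T_b)
T_b = (39.8·15.8 − 9.9·31.8) / (39.8 − 9.9) = 314.02 / 29.9 = 10.502 °C ≈ 10.5 °C.

10.5 °C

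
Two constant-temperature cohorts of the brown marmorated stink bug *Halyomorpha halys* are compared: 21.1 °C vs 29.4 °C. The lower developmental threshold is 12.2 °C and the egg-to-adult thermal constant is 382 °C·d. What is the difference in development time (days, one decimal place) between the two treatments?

20.7 days

At 21.1 °C: 382 / (21.1 − 12.2) = 382 / 8.9 = 42.921 d.
At 29.4 °C: 382 / (29.4 − 12.2) = 382 / 17.2 = 22.209 d.
Difference = |42.921 − 22.209| = 20.712 ≈ 20.7 days.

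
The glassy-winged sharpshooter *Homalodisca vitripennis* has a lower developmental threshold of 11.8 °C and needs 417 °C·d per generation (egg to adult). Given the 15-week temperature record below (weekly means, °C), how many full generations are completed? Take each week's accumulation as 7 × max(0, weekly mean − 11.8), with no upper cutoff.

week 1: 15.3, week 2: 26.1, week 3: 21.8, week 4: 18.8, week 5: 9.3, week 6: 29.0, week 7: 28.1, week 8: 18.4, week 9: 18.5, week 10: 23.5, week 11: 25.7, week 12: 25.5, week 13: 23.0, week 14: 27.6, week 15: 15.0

2 generations

Weekly DD (7 × max(0, T̄ − 11.8)): 24.5, 100.1, 70.0, 49.0, 0.0, 120.4, 114.1, 46.2, 46.9, 81.9, 97.3, 95.9, 78.4, 110.6, 22.4.
Season total = 1057.7 DD.
Complete generations = ⌊1057.7 / 417⌋ = 2.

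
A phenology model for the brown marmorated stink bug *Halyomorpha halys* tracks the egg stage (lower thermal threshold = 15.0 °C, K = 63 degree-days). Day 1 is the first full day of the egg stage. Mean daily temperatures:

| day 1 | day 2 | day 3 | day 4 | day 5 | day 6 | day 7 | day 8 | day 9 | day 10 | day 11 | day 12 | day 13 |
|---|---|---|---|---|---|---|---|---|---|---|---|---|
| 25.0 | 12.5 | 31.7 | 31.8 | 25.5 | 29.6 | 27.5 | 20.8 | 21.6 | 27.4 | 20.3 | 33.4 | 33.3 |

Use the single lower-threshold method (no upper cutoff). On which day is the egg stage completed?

Daily DD above 15.0 °C: 10.0, 0.0, 16.7, 16.8, 10.5, 14.6, 12.5, 5.8, 6.6, 12.4, 5.3, 18.4, 18.3.
Cumulative: 10.0, 10.0, 26.7, 43.5, 54.0, 68.6, 81.1, 86.9, 93.5, 105.9, 111.2, 129.6, 147.9.
The total first reaches 63 DD on day 6.

day 6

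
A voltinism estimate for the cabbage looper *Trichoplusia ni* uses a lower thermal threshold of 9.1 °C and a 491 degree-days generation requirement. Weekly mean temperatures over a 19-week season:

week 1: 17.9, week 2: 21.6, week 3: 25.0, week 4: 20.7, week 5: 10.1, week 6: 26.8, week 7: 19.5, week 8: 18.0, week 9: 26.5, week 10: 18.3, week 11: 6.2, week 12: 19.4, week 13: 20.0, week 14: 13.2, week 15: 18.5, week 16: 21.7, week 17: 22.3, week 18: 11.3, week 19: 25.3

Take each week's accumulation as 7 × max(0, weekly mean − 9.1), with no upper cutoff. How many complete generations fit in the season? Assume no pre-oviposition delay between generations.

2 generations

Weekly DD (7 × max(0, T̄ − 9.1)): 61.6, 87.5, 111.3, 81.2, 7.0, 123.9, 72.8, 62.3, 121.8, 64.4, 0.0, 72.1, 76.3, 28.7, 65.8, 88.2, 92.4, 15.4, 113.4.
Season total = 1346.1 DD.
Complete generations = ⌊1346.1 / 491⌋ = 2.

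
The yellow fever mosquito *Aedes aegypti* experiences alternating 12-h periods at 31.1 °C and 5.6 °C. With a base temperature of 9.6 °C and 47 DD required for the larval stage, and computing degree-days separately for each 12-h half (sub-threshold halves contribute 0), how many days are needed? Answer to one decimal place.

Day half: max(0, 31.1 − 9.6) × 0.5 = 21.5 × 0.5 = 10.75 DD.
Night half: max(0, 5.6 − 9.6) × 0.5 = 0.0 × 0.5 = 0.00 DD.
Per 24 h: 10.75 DD/day.
Duration = 47 / 10.75 = 4.372 ≈ 4.4 days.

4.4 days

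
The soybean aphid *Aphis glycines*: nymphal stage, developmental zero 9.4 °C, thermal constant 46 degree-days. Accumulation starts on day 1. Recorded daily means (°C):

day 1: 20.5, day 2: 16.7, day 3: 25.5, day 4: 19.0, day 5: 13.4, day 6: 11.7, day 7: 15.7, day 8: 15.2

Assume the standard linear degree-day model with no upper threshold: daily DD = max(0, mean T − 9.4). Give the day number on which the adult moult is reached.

day 5

Daily DD above 9.4 °C: 11.1, 7.3, 16.1, 9.6, 4.0, 2.3, 6.3, 5.8.
Cumulative: 11.1, 18.4, 34.5, 44.1, 48.1, 50.4, 56.7, 62.5.
The total first reaches 46 DD on day 5.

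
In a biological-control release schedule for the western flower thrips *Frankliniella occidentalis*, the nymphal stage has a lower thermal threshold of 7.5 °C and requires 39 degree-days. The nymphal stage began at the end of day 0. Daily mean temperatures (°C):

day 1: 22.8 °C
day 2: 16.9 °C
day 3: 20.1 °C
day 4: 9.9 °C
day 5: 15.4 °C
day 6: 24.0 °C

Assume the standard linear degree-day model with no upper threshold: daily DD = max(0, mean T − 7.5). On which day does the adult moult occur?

Daily DD above 7.5 °C: 15.3, 9.4, 12.6, 2.4, 7.9, 16.5.
Cumulative: 15.3, 24.7, 37.3, 39.7, 47.6, 64.1.
The total first reaches 39 DD on day 4.

day 4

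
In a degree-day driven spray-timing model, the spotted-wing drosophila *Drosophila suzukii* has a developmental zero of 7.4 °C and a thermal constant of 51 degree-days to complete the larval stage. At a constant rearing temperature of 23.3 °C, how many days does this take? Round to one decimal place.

Daily accumulation = 23.3 − 7.4 = 15.9 DD/day.
Duration = 51 / 15.9 = 3.208 ≈ 3.2 days.

3.2 days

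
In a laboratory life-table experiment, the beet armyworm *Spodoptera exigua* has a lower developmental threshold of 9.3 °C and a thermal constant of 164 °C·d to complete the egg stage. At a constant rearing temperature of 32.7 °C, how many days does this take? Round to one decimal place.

Daily accumulation = 32.7 − 9.3 = 23.4 DD/day.
Duration = 164 / 23.4 = 7.009 ≈ 7.0 days.

7.0 days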